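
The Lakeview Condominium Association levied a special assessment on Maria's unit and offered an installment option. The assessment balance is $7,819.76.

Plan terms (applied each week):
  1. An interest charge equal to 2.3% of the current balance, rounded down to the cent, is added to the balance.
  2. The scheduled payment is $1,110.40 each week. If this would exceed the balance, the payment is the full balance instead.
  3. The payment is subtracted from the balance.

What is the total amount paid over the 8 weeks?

Week 1: opening $7,819.76; interest $179.85 → $7,999.61; payment $1,110.40; balance $6,889.21
Week 2: opening $6,889.21; interest $158.45 → $7,047.66; payment $1,110.40; balance $5,937.26
Week 3: opening $5,937.26; interest $136.55 → $6,073.81; payment $1,110.40; balance $4,963.41
Week 4: opening $4,963.41; interest $114.15 → $5,077.56; payment $1,110.40; balance $3,967.16
Week 5: opening $3,967.16; interest $91.24 → $4,058.40; payment $1,110.40; balance $2,948.00
Week 6: opening $2,948.00; interest $67.80 → $3,015.80; payment $1,110.40; balance $1,905.40
Week 7: opening $1,905.40; interest $43.82 → $1,949.22; payment $1,110.40; balance $838.82
Week 8: opening $838.82; interest $19.29 → $858.11; payment $858.11; balance $0.00
Total paid: $8,630.91

$8,630.91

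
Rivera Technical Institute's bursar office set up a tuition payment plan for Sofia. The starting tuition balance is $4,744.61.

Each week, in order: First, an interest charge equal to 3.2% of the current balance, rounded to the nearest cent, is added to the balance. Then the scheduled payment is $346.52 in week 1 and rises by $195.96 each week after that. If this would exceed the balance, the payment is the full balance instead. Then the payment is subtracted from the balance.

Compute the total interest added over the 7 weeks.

Week 1: opening $4,744.61; interest $151.83 → $4,896.44; payment $346.52; balance $4,549.92
Week 2: opening $4,549.92; interest $145.60 → $4,695.52; payment $542.48; balance $4,153.04
Week 3: opening $4,153.04; interest $132.90 → $4,285.94; payment $738.44; balance $3,547.50
Week 4: opening $3,547.50; interest $113.52 → $3,661.02; payment $934.40; balance $2,726.62
Week 5: opening $2,726.62; interest $87.25 → $2,813.87; payment $1,130.36; balance $1,683.51
Week 6: opening $1,683.51; interest $53.87 → $1,737.38; payment $1,326.32; balance $411.06
Week 7: opening $411.06; interest $13.15 → $424.21; payment $424.21; balance $0.00
Total interest: $151.83 + $145.60 + $132.90 + $113.52 + $87.25 + $53.87 + $13.15 = $698.12

$698.12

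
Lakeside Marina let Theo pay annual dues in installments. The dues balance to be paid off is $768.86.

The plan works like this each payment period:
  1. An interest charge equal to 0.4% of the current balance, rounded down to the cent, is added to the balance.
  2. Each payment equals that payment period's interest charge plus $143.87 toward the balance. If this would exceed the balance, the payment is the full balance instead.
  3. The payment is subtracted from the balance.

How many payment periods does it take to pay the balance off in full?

6

Payment period 1: opening $768.86; interest $3.07 → $771.93; payment $146.94; balance $624.99
Payment period 2: opening $624.99; interest $2.49 → $627.48; payment $146.36; balance $481.12
Payment period 3: opening $481.12; interest $1.92 → $483.04; payment $145.79; balance $337.25
Payment period 4: opening $337.25; interest $1.34 → $338.59; payment $145.21; balance $193.38
Payment period 5: opening $193.38; interest $0.77 → $194.15; payment $144.64; balance $49.51
Payment period 6: opening $49.51; interest $0.19 → $49.70; payment $49.70; balance $0.00
Balance reaches $0.00 in payment period 6.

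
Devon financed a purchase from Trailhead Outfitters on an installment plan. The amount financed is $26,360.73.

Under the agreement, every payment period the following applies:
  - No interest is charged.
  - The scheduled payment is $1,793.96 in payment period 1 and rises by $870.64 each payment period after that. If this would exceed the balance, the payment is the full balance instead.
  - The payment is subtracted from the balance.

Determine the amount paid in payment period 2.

Payment period 1: $26,360.73 − $1,793.96 → $24,566.77
Payment period 2: $24,566.77 − $2,664.60 → $21,902.17

$2,664.60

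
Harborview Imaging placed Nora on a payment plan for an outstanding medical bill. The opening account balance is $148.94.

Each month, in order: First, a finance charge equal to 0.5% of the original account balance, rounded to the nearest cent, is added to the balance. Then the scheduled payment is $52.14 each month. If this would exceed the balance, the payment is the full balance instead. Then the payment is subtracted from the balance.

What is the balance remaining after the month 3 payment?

# | Opening | Interest | Payment | End bal
1 | $148.94 | $0.74 | $52.14 | $97.54
2 | $97.54 | $0.74 | $52.14 | $46.14
3 | $46.14 | $0.74 | $46.88 | $0.00

$0.00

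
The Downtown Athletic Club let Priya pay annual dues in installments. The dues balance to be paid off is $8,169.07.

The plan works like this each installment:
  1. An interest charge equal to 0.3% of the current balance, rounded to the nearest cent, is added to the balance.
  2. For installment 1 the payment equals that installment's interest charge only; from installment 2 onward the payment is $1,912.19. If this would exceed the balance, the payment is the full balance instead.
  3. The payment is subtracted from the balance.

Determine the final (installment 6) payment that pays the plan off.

Installment 1: $8,169.07 +$24.51 interest = $8,193.58; pay $24.51 → $8,169.07
Installment 2: $8,169.07 +$24.51 interest = $8,193.58; pay $1,912.19 → $6,281.39
Installment 3: $6,281.39 +$18.84 interest = $6,300.23; pay $1,912.19 → $4,388.04
Installment 4: $4,388.04 +$13.16 interest = $4,401.20; pay $1,912.19 → $2,489.01
Installment 5: $2,489.01 +$7.47 interest = $2,496.48; pay $1,912.19 → $584.29
Installment 6: $584.29 +$1.75 interest = $586.04; pay $586.04 → $0.00

$586.04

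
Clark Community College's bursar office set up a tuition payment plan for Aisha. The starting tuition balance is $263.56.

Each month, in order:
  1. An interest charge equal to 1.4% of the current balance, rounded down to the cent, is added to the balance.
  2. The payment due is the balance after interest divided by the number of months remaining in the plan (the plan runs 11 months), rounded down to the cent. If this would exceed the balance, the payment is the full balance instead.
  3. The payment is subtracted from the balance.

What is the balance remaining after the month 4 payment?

Month 1: opening $263.56; interest $3.68 → $267.24; payment $24.29; balance $242.95
Month 2: opening $242.95; interest $3.40 → $246.35; payment $24.63; balance $221.72
Month 3: opening $221.72; interest $3.10 → $224.82; payment $24.98; balance $199.84
Month 4: opening $199.84; interest $2.79 → $202.63; payment $25.32; balance $177.31

$177.31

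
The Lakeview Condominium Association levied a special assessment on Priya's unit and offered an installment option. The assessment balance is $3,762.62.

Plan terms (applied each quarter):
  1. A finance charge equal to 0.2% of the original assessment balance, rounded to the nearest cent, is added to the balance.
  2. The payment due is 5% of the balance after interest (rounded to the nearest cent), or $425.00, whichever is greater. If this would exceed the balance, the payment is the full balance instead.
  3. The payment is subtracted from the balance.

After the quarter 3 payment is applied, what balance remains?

Quarter 1: $3,762.62 +$7.53 interest = $3,770.15; pay $425.00 → $3,345.15
Quarter 2: $3,345.15 +$7.53 interest = $3,352.68; pay $425.00 → $2,927.68
Quarter 3: $2,927.68 +$7.53 interest = $2,935.21; pay $425.00 → $2,510.21

$2,510.21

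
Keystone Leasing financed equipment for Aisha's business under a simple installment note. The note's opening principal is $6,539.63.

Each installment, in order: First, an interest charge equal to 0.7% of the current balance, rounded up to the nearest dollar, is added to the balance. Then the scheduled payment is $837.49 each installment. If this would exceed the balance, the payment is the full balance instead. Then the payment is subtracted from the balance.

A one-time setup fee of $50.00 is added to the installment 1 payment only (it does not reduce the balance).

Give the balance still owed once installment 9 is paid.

# | Opening | Interest | Payment | Fee | End bal
1 | $6,539.63 | $46.00 | $837.49 | $50.00 | $5,748.14
2 | $5,748.14 | $41.00 | $837.49 | — | $4,951.65
3 | $4,951.65 | $35.00 | $837.49 | — | $4,149.16
4 | $4,149.16 | $30.00 | $837.49 | — | $3,341.67
5 | $3,341.67 | $24.00 | $837.49 | — | $2,528.18
6 | $2,528.18 | $18.00 | $837.49 | — | $1,708.69
7 | $1,708.69 | $12.00 | $837.49 | — | $883.20
8 | $883.20 | $7.00 | $837.49 | — | $52.71
9 | $52.71 | $1.00 | $53.71 | — | $0.00

$0.00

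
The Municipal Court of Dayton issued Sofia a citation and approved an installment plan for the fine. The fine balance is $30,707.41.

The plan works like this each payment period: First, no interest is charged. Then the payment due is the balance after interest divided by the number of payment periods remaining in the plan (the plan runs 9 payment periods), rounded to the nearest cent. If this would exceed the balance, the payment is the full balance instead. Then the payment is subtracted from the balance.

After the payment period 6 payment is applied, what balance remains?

$10,235.80

# | Opening | Payment | End bal
1 | $30,707.41 | $3,411.93 | $27,295.48
2 | $27,295.48 | $3,411.94 | $23,883.54
3 | $23,883.54 | $3,411.93 | $20,471.61
4 | $20,471.61 | $3,411.94 | $17,059.67
5 | $17,059.67 | $3,411.93 | $13,647.74
6 | $13,647.74 | $3,411.94 | $10,235.80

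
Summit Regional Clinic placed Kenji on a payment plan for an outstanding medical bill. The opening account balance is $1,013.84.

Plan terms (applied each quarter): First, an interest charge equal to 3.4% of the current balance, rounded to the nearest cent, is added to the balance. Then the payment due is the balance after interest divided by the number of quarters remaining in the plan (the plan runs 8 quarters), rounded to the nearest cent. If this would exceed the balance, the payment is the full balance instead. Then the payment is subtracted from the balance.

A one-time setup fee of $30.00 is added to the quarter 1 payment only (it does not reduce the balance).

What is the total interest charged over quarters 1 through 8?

$168.08

# | Opening | Interest | Payment | Fee | End bal
1 | $1,013.84 | $34.47 | $131.04 | $30.00 | $917.27
2 | $917.27 | $31.19 | $135.49 | — | $812.97
3 | $812.97 | $27.64 | $140.10 | — | $700.51
4 | $700.51 | $23.82 | $144.87 | — | $579.46
5 | $579.46 | $19.70 | $149.79 | — | $449.37
6 | $449.37 | $15.28 | $154.88 | — | $309.77
7 | $309.77 | $10.53 | $160.15 | — | $160.15
8 | $160.15 | $5.45 | $165.60 | — | $0.00
Total interest: $34.47 + $31.19 + $27.64 + $23.82 + $19.70 + $15.28 + $10.53 + $5.45 = $168.08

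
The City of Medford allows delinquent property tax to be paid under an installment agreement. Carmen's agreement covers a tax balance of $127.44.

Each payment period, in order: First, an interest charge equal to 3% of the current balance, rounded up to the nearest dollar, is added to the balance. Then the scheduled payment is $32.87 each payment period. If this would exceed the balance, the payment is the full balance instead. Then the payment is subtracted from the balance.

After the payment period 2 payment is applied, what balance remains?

$68.70

Payment period 1: opening $127.44; interest $4.00 → $131.44; payment $32.87; balance $98.57
Payment period 2: opening $98.57; interest $3.00 → $101.57; payment $32.87; balance $68.70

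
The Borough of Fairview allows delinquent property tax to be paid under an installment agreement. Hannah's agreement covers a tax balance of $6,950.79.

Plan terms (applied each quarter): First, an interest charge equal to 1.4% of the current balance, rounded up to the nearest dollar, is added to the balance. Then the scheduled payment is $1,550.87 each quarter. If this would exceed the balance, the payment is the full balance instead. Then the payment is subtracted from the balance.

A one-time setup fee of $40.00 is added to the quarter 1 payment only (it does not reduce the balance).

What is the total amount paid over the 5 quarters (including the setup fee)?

$7,273.79

# | Opening | Interest | Payment | Fee | End bal
1 | $6,950.79 | $98.00 | $1,550.87 | $40.00 | $5,497.92
2 | $5,497.92 | $77.00 | $1,550.87 | — | $4,024.05
3 | $4,024.05 | $57.00 | $1,550.87 | — | $2,530.18
4 | $2,530.18 | $36.00 | $1,550.87 | — | $1,015.31
5 | $1,015.31 | $15.00 | $1,030.31 | — | $0.00
Total paid: $7,273.79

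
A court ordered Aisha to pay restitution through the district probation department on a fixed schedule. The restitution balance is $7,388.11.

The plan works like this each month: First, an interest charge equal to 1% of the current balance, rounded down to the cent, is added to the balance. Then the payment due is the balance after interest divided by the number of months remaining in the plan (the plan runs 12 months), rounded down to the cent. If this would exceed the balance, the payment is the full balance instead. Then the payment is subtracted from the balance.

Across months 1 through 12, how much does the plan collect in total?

# | Opening | Interest | Payment | End bal
1 | $7,388.11 | $73.88 | $621.83 | $6,840.16
2 | $6,840.16 | $68.40 | $628.05 | $6,280.51
3 | $6,280.51 | $62.80 | $634.33 | $5,708.98
4 | $5,708.98 | $57.08 | $640.67 | $5,125.39
5 | $5,125.39 | $51.25 | $647.08 | $4,529.56
6 | $4,529.56 | $45.29 | $653.55 | $3,921.30
7 | $3,921.30 | $39.21 | $660.08 | $3,300.43
8 | $3,300.43 | $33.00 | $666.68 | $2,666.75
9 | $2,666.75 | $26.66 | $673.35 | $2,020.06
10 | $2,020.06 | $20.20 | $680.08 | $1,360.18
11 | $1,360.18 | $13.60 | $686.89 | $686.89
12 | $686.89 | $6.86 | $693.75 | $0.00
Total paid: $7,886.34

$7,886.34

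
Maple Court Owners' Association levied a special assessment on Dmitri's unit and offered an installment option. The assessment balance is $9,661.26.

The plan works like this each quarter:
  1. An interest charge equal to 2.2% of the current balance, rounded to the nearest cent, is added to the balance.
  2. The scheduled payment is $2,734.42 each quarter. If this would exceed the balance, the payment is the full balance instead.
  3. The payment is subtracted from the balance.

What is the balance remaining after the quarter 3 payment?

# | Opening | Interest | Payment | End bal
1 | $9,661.26 | $212.55 | $2,734.42 | $7,139.39
2 | $7,139.39 | $157.07 | $2,734.42 | $4,562.04
3 | $4,562.04 | $100.36 | $2,734.42 | $1,927.98

$1,927.98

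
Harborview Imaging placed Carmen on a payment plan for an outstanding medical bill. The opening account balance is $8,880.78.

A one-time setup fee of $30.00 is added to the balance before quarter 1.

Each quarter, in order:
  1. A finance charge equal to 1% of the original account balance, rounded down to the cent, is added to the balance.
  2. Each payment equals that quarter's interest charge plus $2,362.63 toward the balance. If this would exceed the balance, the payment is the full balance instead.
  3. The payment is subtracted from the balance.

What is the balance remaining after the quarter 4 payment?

$0.00

# | Opening | Interest | Payment | End bal
1 | $8,910.78 | $88.80 | $2,451.43 | $6,548.15
2 | $6,548.15 | $88.80 | $2,451.43 | $4,185.52
3 | $4,185.52 | $88.80 | $2,451.43 | $1,822.89
4 | $1,822.89 | $88.80 | $1,911.69 | $0.00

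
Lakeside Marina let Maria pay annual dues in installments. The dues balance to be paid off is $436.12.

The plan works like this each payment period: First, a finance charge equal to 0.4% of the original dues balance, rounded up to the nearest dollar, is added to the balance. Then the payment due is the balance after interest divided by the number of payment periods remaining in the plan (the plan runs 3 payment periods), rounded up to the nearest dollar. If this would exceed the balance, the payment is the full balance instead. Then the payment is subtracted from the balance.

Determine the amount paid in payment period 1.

Payment period 1: $436.12 +$2.00 interest = $438.12; pay $147.00 → $291.12

$147.00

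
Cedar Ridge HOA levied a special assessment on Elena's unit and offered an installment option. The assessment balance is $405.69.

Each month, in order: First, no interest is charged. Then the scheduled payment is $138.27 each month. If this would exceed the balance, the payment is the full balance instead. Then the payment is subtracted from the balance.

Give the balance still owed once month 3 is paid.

Month 1: opening $405.69; payment $138.27; balance $267.42
Month 2: opening $267.42; payment $138.27; balance $129.15
Month 3: opening $129.15; payment $129.15; balance $0.00

$0.00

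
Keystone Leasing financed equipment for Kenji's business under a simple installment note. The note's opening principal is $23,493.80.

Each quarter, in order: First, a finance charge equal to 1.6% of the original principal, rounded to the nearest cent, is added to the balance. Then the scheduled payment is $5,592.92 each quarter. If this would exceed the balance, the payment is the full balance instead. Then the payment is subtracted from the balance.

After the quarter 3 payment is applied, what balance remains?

$7,842.74

Quarter 1: opening $23,493.80; interest $375.90 → $23,869.70; payment $5,592.92; balance $18,276.78
Quarter 2: opening $18,276.78; interest $375.90 → $18,652.68; payment $5,592.92; balance $13,059.76
Quarter 3: opening $13,059.76; interest $375.90 → $13,435.66; payment $5,592.92; balance $7,842.74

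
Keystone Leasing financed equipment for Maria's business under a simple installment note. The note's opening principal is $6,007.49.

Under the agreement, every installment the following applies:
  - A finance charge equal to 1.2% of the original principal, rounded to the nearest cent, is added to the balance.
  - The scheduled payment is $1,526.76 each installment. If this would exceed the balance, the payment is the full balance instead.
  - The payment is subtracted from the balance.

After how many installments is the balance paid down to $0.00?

Installment 1: opening $6,007.49; interest $72.09 → $6,079.58; payment $1,526.76; balance $4,552.82
Installment 2: opening $4,552.82; interest $72.09 → $4,624.91; payment $1,526.76; balance $3,098.15
Installment 3: opening $3,098.15; interest $72.09 → $3,170.24; payment $1,526.76; balance $1,643.48
Installment 4: opening $1,643.48; interest $72.09 → $1,715.57; payment $1,526.76; balance $188.81
Installment 5: opening $188.81; interest $72.09 → $260.90; payment $260.90; balance $0.00
Balance reaches $0.00 in installment 5.

5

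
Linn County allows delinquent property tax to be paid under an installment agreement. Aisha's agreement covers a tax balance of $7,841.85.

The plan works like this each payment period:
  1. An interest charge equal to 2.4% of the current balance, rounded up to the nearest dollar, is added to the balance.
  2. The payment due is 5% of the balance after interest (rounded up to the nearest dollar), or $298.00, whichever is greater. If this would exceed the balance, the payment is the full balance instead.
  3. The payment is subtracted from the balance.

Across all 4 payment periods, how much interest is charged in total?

Payment period 1: opening $7,841.85; interest $189.00 → $8,030.85; payment $402.00; balance $7,628.85
Payment period 2: opening $7,628.85; interest $184.00 → $7,812.85; payment $391.00; balance $7,421.85
Payment period 3: opening $7,421.85; interest $179.00 → $7,600.85; payment $381.00; balance $7,219.85
Payment period 4: opening $7,219.85; interest $174.00 → $7,393.85; payment $370.00; balance $7,023.85
Total interest: $189.00 + $184.00 + $179.00 + $174.00 = $726.00

$726.00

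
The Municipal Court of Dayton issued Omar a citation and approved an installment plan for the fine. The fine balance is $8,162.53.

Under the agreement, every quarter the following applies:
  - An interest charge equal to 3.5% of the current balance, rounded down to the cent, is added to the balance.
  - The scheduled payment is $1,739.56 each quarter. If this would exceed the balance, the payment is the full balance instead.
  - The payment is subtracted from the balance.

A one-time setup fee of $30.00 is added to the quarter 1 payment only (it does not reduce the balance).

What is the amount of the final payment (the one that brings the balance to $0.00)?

$378.97

Quarter 1: opening $8,162.53; interest $285.68 → $8,448.21; payment $1,739.56 (+ $30.00 fee); balance $6,708.65
Quarter 2: opening $6,708.65; interest $234.80 → $6,943.45; payment $1,739.56; balance $5,203.89
Quarter 3: opening $5,203.89; interest $182.13 → $5,386.02; payment $1,739.56; balance $3,646.46
Quarter 4: opening $3,646.46; interest $127.62 → $3,774.08; payment $1,739.56; balance $2,034.52
Quarter 5: opening $2,034.52; interest $71.20 → $2,105.72; payment $1,739.56; balance $366.16
Quarter 6: opening $366.16; interest $12.81 → $378.97; payment $378.97; balance $0.00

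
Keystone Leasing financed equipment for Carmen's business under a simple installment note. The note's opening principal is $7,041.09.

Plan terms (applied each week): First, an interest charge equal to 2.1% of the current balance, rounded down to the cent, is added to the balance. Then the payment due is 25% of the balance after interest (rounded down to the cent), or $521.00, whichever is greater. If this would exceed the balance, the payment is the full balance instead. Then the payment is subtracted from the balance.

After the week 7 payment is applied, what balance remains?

$879.59

Week 1: $7,041.09 +$147.86 interest = $7,188.95; pay $1,797.23 → $5,391.72
Week 2: $5,391.72 +$113.22 interest = $5,504.94; pay $1,376.23 → $4,128.71
Week 3: $4,128.71 +$86.70 interest = $4,215.41; pay $1,053.85 → $3,161.56
Week 4: $3,161.56 +$66.39 interest = $3,227.95; pay $806.98 → $2,420.97
Week 5: $2,420.97 +$50.84 interest = $2,471.81; pay $617.95 → $1,853.86
Week 6: $1,853.86 +$38.93 interest = $1,892.79; pay $521.00 → $1,371.79
Week 7: $1,371.79 +$28.80 interest = $1,400.59; pay $521.00 → $879.59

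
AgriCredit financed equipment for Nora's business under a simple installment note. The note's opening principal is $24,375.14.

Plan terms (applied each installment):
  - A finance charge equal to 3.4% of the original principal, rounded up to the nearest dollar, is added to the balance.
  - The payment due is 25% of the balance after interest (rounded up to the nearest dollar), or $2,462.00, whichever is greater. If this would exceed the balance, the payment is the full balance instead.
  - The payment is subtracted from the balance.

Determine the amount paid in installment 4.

Installment 1: opening $24,375.14; interest $829.00 → $25,204.14; payment $6,302.00; balance $18,902.14
Installment 2: opening $18,902.14; interest $829.00 → $19,731.14; payment $4,933.00; balance $14,798.14
Installment 3: opening $14,798.14; interest $829.00 → $15,627.14; payment $3,907.00; balance $11,720.14
Installment 4: opening $11,720.14; interest $829.00 → $12,549.14; payment $3,138.00; balance $9,411.14

$3,138.00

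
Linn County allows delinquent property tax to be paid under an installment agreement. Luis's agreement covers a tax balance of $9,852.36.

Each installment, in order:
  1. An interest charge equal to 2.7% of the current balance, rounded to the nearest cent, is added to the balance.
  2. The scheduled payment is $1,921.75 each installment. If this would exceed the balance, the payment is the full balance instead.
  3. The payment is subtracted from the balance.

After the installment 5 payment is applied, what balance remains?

$1,114.40

# | Opening | Interest | Payment | End bal
1 | $9,852.36 | $266.01 | $1,921.75 | $8,196.62
2 | $8,196.62 | $221.31 | $1,921.75 | $6,496.18
3 | $6,496.18 | $175.40 | $1,921.75 | $4,749.83
4 | $4,749.83 | $128.25 | $1,921.75 | $2,956.33
5 | $2,956.33 | $79.82 | $1,921.75 | $1,114.40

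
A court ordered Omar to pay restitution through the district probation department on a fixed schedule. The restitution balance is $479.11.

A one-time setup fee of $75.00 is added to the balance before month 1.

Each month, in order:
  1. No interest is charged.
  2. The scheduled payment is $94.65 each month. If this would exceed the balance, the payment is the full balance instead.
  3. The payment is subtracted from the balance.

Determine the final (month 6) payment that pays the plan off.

$80.86

# | Opening | Payment | End bal
1 | $554.11 | $94.65 | $459.46
2 | $459.46 | $94.65 | $364.81
3 | $364.81 | $94.65 | $270.16
4 | $270.16 | $94.65 | $175.51
5 | $175.51 | $94.65 | $80.86
6 | $80.86 | $80.86 | $0.00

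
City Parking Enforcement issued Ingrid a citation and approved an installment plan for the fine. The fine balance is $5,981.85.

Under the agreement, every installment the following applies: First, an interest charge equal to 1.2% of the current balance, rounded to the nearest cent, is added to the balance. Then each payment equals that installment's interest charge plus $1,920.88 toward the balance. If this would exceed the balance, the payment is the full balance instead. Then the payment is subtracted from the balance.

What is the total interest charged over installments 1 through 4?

Installment 1: opening $5,981.85; interest $71.78 → $6,053.63; payment $1,992.66; balance $4,060.97
Installment 2: opening $4,060.97; interest $48.73 → $4,109.70; payment $1,969.61; balance $2,140.09
Installment 3: opening $2,140.09; interest $25.68 → $2,165.77; payment $1,946.56; balance $219.21
Installment 4: opening $219.21; interest $2.63 → $221.84; payment $221.84; balance $0.00
Total interest: $71.78 + $48.73 + $25.68 + $2.63 = $148.82

$148.82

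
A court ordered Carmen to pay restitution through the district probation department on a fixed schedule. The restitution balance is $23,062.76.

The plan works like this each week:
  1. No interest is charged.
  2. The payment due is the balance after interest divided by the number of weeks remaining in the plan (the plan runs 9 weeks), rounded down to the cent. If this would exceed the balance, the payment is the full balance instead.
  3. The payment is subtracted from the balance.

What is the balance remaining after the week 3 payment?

$15,375.18

Week 1: opening $23,062.76; payment $2,562.52; balance $20,500.24
Week 2: opening $20,500.24; payment $2,562.53; balance $17,937.71
Week 3: opening $17,937.71; payment $2,562.53; balance $15,375.18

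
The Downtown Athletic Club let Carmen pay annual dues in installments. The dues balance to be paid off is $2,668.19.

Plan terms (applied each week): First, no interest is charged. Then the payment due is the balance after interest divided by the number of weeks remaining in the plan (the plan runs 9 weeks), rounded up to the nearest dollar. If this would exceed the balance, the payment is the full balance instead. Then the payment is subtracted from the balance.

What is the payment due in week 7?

Week 1: opening $2,668.19; payment $297.00; balance $2,371.19
Week 2: opening $2,371.19; payment $297.00; balance $2,074.19
Week 3: opening $2,074.19; payment $297.00; balance $1,777.19
Week 4: opening $1,777.19; payment $297.00; balance $1,480.19
Week 5: opening $1,480.19; payment $297.00; balance $1,183.19
Week 6: opening $1,183.19; payment $296.00; balance $887.19
Week 7: opening $887.19; payment $296.00; balance $591.19

$296.00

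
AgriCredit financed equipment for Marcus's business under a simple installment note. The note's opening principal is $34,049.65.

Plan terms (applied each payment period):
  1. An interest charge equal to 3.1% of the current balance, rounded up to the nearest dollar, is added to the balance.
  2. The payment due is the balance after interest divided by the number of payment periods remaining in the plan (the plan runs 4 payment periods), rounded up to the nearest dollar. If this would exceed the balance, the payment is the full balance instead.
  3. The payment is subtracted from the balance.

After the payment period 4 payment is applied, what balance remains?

$0.00

Payment period 1: $34,049.65 +$1,056.00 interest = $35,105.65; pay $8,777.00 → $26,328.65
Payment period 2: $26,328.65 +$817.00 interest = $27,145.65; pay $9,049.00 → $18,096.65
Payment period 3: $18,096.65 +$561.00 interest = $18,657.65; pay $9,329.00 → $9,328.65
Payment period 4: $9,328.65 +$290.00 interest = $9,618.65; pay $9,618.65 → $0.00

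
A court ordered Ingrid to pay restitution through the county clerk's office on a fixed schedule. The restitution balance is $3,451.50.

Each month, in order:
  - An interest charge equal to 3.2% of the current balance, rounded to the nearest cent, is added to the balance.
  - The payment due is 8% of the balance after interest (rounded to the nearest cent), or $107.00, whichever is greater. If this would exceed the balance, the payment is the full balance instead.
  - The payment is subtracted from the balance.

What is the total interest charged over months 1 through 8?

# | Opening | Interest | Payment | End bal
1 | $3,451.50 | $110.45 | $284.96 | $3,276.99
2 | $3,276.99 | $104.86 | $270.55 | $3,111.30
3 | $3,111.30 | $99.56 | $256.87 | $2,953.99
4 | $2,953.99 | $94.53 | $243.88 | $2,804.64
5 | $2,804.64 | $89.75 | $231.55 | $2,662.84
6 | $2,662.84 | $85.21 | $219.84 | $2,528.21
7 | $2,528.21 | $80.90 | $208.73 | $2,400.38
8 | $2,400.38 | $76.81 | $198.18 | $2,279.01
Total interest: $110.45 + $104.86 + $99.56 + $94.53 + $89.75 + $85.21 + $80.90 + $76.81 = $742.07

$742.07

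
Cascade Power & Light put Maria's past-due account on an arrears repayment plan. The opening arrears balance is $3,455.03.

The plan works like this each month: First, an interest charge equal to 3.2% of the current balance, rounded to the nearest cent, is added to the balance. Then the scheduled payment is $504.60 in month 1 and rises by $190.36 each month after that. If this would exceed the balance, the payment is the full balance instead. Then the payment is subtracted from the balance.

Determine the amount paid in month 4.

$1,075.68

Month 1: $3,455.03 +$110.56 interest = $3,565.59; pay $504.60 → $3,060.99
Month 2: $3,060.99 +$97.95 interest = $3,158.94; pay $694.96 → $2,463.98
Month 3: $2,463.98 +$78.85 interest = $2,542.83; pay $885.32 → $1,657.51
Month 4: $1,657.51 +$53.04 interest = $1,710.55; pay $1,075.68 → $634.87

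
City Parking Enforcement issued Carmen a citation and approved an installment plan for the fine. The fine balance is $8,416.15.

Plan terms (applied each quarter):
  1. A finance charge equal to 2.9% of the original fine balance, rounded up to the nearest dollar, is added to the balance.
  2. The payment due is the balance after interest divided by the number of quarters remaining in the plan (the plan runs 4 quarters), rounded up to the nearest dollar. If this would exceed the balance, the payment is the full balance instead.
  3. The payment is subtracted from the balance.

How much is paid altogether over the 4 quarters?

$9,396.15

Quarter 1: $8,416.15 +$245.00 interest = $8,661.15; pay $2,166.00 → $6,495.15
Quarter 2: $6,495.15 +$245.00 interest = $6,740.15; pay $2,247.00 → $4,493.15
Quarter 3: $4,493.15 +$245.00 interest = $4,738.15; pay $2,370.00 → $2,368.15
Quarter 4: $2,368.15 +$245.00 interest = $2,613.15; pay $2,613.15 → $0.00
Total paid: $9,396.15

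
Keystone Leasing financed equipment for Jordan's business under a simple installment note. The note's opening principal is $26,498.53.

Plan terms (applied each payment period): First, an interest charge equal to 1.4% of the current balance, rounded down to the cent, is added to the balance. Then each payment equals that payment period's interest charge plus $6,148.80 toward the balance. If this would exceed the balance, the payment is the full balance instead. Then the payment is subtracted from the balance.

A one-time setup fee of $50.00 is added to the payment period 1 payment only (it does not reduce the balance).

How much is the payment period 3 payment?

Payment period 1: opening $26,498.53; interest $370.97 → $26,869.50; payment $6,519.77 (+ $50.00 fee); balance $20,349.73
Payment period 2: opening $20,349.73; interest $284.89 → $20,634.62; payment $6,433.69; balance $14,200.93
Payment period 3: opening $14,200.93; interest $198.81 → $14,399.74; payment $6,347.61; balance $8,052.13

$6,347.61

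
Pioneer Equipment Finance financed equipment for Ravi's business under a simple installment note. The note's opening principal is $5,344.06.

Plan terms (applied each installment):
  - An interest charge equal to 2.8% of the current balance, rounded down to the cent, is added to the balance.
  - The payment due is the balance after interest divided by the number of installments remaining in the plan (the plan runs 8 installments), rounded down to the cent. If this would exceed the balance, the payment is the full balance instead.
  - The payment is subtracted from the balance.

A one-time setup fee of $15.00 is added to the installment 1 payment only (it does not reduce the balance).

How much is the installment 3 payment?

$725.70

Installment 1: opening $5,344.06; interest $149.63 → $5,493.69; payment $686.71 (+ $15.00 fee); balance $4,806.98
Installment 2: opening $4,806.98; interest $134.59 → $4,941.57; payment $705.93; balance $4,235.64
Installment 3: opening $4,235.64; interest $118.59 → $4,354.23; payment $725.70; balance $3,628.53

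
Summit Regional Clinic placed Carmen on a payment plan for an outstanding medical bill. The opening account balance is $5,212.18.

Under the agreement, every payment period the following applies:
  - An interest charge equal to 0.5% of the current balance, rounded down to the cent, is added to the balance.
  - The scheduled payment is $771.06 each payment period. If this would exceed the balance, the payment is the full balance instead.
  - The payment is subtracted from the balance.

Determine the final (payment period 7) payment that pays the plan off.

$689.32

Payment period 1: $5,212.18 +$26.06 interest = $5,238.24; pay $771.06 → $4,467.18
Payment period 2: $4,467.18 +$22.33 interest = $4,489.51; pay $771.06 → $3,718.45
Payment period 3: $3,718.45 +$18.59 interest = $3,737.04; pay $771.06 → $2,965.98
Payment period 4: $2,965.98 +$14.82 interest = $2,980.80; pay $771.06 → $2,209.74
Payment period 5: $2,209.74 +$11.04 interest = $2,220.78; pay $771.06 → $1,449.72
Payment period 6: $1,449.72 +$7.24 interest = $1,456.96; pay $771.06 → $685.90
Payment period 7: $685.90 +$3.42 interest = $689.32; pay $689.32 → $0.00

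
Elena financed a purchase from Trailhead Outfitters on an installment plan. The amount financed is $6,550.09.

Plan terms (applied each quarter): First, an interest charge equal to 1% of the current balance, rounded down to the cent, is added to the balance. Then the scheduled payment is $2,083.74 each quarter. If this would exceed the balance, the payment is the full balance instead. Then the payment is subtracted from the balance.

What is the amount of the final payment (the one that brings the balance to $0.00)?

# | Opening | Interest | Payment | End bal
1 | $6,550.09 | $65.50 | $2,083.74 | $4,531.85
2 | $4,531.85 | $45.31 | $2,083.74 | $2,493.42
3 | $2,493.42 | $24.93 | $2,083.74 | $434.61
4 | $434.61 | $4.34 | $438.95 | $0.00

$438.95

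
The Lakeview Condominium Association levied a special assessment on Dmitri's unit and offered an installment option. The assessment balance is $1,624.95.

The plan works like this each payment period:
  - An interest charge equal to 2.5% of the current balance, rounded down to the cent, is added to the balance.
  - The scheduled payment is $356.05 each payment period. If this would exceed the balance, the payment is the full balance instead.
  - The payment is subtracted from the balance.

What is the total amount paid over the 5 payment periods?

Payment period 1: opening $1,624.95; interest $40.62 → $1,665.57; payment $356.05; balance $1,309.52
Payment period 2: opening $1,309.52; interest $32.73 → $1,342.25; payment $356.05; balance $986.20
Payment period 3: opening $986.20; interest $24.65 → $1,010.85; payment $356.05; balance $654.80
Payment period 4: opening $654.80; interest $16.37 → $671.17; payment $356.05; balance $315.12
Payment period 5: opening $315.12; interest $7.87 → $322.99; payment $322.99; balance $0.00
Total paid: $1,747.19

$1,747.19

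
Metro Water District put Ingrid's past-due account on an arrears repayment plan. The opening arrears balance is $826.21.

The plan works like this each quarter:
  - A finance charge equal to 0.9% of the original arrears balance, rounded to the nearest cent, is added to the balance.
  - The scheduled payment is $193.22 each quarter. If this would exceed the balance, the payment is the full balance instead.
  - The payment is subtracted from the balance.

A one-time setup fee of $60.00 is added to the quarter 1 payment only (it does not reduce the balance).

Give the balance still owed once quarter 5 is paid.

Quarter 1: $826.21 +$7.44 interest = $833.65; pay $193.22 (+ $60.00 fee) → $640.43
Quarter 2: $640.43 +$7.44 interest = $647.87; pay $193.22 → $454.65
Quarter 3: $454.65 +$7.44 interest = $462.09; pay $193.22 → $268.87
Quarter 4: $268.87 +$7.44 interest = $276.31; pay $193.22 → $83.09
Quarter 5: $83.09 +$7.44 interest = $90.53; pay $90.53 → $0.00

$0.00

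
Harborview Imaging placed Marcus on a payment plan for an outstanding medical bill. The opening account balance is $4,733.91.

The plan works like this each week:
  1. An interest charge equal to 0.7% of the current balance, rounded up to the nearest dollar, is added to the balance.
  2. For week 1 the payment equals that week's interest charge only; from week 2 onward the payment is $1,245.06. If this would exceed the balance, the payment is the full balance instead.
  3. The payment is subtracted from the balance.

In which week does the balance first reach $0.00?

# | Opening | Interest | Payment | End bal
1 | $4,733.91 | $34.00 | $34.00 | $4,733.91
2 | $4,733.91 | $34.00 | $1,245.06 | $3,522.85
3 | $3,522.85 | $25.00 | $1,245.06 | $2,302.79
4 | $2,302.79 | $17.00 | $1,245.06 | $1,074.73
5 | $1,074.73 | $8.00 | $1,082.73 | $0.00
Balance reaches $0.00 in week 5.

5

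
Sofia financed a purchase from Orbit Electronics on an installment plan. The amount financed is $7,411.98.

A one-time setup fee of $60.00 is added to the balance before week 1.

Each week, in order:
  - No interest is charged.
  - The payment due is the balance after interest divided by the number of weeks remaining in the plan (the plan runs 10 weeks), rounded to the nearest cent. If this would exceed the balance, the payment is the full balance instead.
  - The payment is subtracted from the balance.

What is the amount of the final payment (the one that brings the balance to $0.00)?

Week 1: opening $7,471.98; payment $747.20; balance $6,724.78
Week 2: opening $6,724.78; payment $747.20; balance $5,977.58
Week 3: opening $5,977.58; payment $747.20; balance $5,230.38
Week 4: opening $5,230.38; payment $747.20; balance $4,483.18
Week 5: opening $4,483.18; payment $747.20; balance $3,735.98
Week 6: opening $3,735.98; payment $747.20; balance $2,988.78
Week 7: opening $2,988.78; payment $747.20; balance $2,241.58
Week 8: opening $2,241.58; payment $747.19; balance $1,494.39
Week 9: opening $1,494.39; payment $747.20; balance $747.19
Week 10: opening $747.19; payment $747.19; balance $0.00

$747.19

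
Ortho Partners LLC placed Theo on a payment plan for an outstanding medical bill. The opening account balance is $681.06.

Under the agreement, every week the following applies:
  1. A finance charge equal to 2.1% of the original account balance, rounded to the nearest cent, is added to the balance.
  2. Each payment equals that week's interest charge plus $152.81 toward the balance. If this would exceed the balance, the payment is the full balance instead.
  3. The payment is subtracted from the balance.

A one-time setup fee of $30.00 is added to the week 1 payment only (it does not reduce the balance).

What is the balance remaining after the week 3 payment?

Week 1: opening $681.06; interest $14.30 → $695.36; payment $167.11 (+ $30.00 fee); balance $528.25
Week 2: opening $528.25; interest $14.30 → $542.55; payment $167.11; balance $375.44
Week 3: opening $375.44; interest $14.30 → $389.74; payment $167.11; balance $222.63

$222.63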